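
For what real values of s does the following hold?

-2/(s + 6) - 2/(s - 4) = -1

Multiply both sides by (s + 6)(s - 4):
-2(s - 4) - 2(s + 6) = -(s + 6)(s - 4).
Expand and collect terms: -s^2 + 2s + 28 = 0.
By the quadratic formula, s = (-2 +/- sqrt(116)) / -2, so s ~= -4.3852 or s ~= 6.3852.
Neither value makes a denominator zero (s != -6, s != 4), so both are valid.

s = -4.3852 or s = 6.3852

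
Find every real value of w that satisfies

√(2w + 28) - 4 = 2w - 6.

Isolate the radical: √(2w + 28) = 2w - 2.
Square both sides: 2w + 28 = (2w - 2)².
Expand and rearrange: 4w² - 10w - 24 = 0.
Solving gives w = 4 or w = -1.5.
Check each candidate in the original equation:
  w = 4: √(36) = 6, while 2w - 2 = 6 — valid.
  w = -1.5: √(25) = 5, while 2w - 2 = -5 — extraneous.

w = 4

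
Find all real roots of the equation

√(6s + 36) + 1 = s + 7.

Isolate the radical: √(6s + 36) = s + 6.
Square both sides: 6s + 36 = (s + 6)².
Expand and rearrange: s² + 6s = 0.
Solving gives s = 0 or s = -6.
Check each candidate in the original equation:
  s = 0: √(36) = 6, while s + 6 = 6 — valid.
  s = -6: √(0) = 0, while s + 6 = 0 — valid.

s = -6 or s = 0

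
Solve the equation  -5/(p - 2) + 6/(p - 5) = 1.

Multiply both sides by (p - 2)(p - 5):
-5(p - 5) + 6(p - 2) = (p - 2)(p - 5).
Expand and collect terms: p^2 - 8p - 3 = 0.
By the quadratic formula, p = (8 +/- sqrt(76)) / 2, so p ~= 8.3589 or p ~= -0.3589.
Neither value makes a denominator zero (p != 2, p != 5), so both are valid.

p = -0.3589 or p = 8.3589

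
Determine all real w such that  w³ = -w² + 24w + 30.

Rearrange: w³ + w² - 24w - 30 = 0.
Possible rational roots are divisors of -30. Testing w = 5 gives 0, so (w - 5) is a factor.
Divide: w³ + w² - 24w - 30 = (w - 5)(w² + 6w + 6).
Apply the quadratic formula to w² + 6w + 6 = 0: w = (-6 ± √12)/2, i.e. w ≈ -1.2679 or w ≈ -4.7321.

w = -4.7321 or w = -1.2679 or w = 5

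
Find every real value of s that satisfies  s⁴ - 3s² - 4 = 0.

Let u = s². The equation becomes u² - 3u - 4 = 0.
Factor: (u - 4)(u + 1) = 0, so u = 4 or u = -1.
s² = 4 gives s = ±2.
s² = -1 < 0 has no real solution.

s = -2 or s = 2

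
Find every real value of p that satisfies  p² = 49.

Bring every term to one side: p² - 49 = 0.
Factor: (p - 7)(p + 7) = 0.
So p = 7 or p = -7.

p = -7 or p = 7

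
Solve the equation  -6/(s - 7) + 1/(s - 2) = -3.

s = 1.7587 or s = 8.9079

Multiply both sides by (s - 7)(s - 2):
-6(s - 2) + (s - 7) = -3(s - 7)(s - 2).
Expand and collect terms: -3s² + 32s - 47 = 0.
By the quadratic formula, s = (-32 ± √460) / -6, so s ≈ 1.7587 or s ≈ 8.9079.
Neither value makes a denominator zero (s ≠ 7, s ≠ 2), so both are valid.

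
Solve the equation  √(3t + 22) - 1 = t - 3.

t = 9

Isolate the radical: √(3t + 22) = t - 2.
Square both sides: 3t + 22 = (t - 2)².
Expand and rearrange: t² - 7t - 18 = 0.
Solving gives t = 9 or t = -2.
Check each candidate in the original equation:
  t = 9: √(49) = 7, while t - 2 = 7 — valid.
  t = -2: √(16) = 4, while t - 2 = -4 — extraneous.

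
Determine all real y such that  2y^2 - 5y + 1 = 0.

y = 0.2192 or y = 2.2808

Discriminant: (-5)^2 - 4*2*1 = 17.
Quadratic formula: y = (5 +/- sqrt(17)) / 4.
So y = sqrt(17)/4 + 5/4 ~= 2.2808 or y = 5/4 - sqrt(17)/4 ~= 0.2192.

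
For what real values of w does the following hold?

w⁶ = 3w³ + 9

w = -1.2285 or w = 1.6932

Let u = w³. The equation becomes u² - 3u - 9 = 0.
By the quadratic formula, u = 3/2 + 3·√(5)/2 or u = 3/2 - 3·√(5)/2.
w³ = 3/2 + 3·√(5)/2 gives w = ∛(3/2 + 3·√(5)/2) ≈ 1.6932.
w³ = 3/2 - 3·√(5)/2 gives w = -∛(-3/2 + 3·√(5)/2) ≈ -1.2285.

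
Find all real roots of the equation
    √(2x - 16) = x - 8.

Square both sides: 2x - 16 = (x - 8)².
Expand and rearrange: x² - 18x + 80 = 0.
Solving gives x = 10 or x = 8.
Check each candidate in the original equation:
  x = 10: √(4) = 2, while x - 8 = 2 — valid.
  x = 8: √(0) = 0, while x - 8 = 0 — valid.

x = 8 or x = 10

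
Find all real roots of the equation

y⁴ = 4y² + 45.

Let u = y². The equation becomes u² - 4u - 45 = 0.
Factor: (u - 9)(u + 5) = 0, so u = 9 or u = -5.
y² = 9 gives y = ±3.
y² = -5 < 0 has no real solution.

y = -3 or y = 3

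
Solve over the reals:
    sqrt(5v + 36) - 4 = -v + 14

Isolate the radical: sqrt(5v + 36) = -v + 18.
Square both sides: 5v + 36 = (-v + 18)^2.
Expand and rearrange: v^2 - 41v + 288 = 0.
Solving gives v = 32 or v = 9.
Check each candidate in the original equation:
  v = 32: sqrt(196) = 14, while -v + 18 = -14 — extraneous.
  v = 9: sqrt(81) = 9, while -v + 18 = 9 — valid.

v = 9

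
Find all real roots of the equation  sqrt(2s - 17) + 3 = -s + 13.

Isolate the radical: sqrt(2s - 17) = -s + 10.
Square both sides: 2s - 17 = (-s + 10)^2.
Expand and rearrange: s^2 - 22s + 117 = 0.
Solving gives s = 13 or s = 9.
Check each candidate in the original equation:
  s = 13: sqrt(9) = 3, while -s + 10 = -3 — extraneous.
  s = 9: sqrt(1) = 1, while -s + 10 = 1 — valid.

s = 9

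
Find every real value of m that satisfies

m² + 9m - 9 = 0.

Discriminant: (9)² − 4·1·(-9) = 117.
Quadratic formula: m = (-9 ± √117) / 2.
So m = -9/2 + 3·√(13)/2 ≈ 0.9083 or m = -3·√(13)/2 - 9/2 ≈ -9.9083.

m = -9.9083 or m = 0.9083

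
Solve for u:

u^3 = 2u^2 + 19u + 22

Rearrange: u^3 - 2u^2 - 19u - 22 = 0.
Possible rational roots are divisors of -22. Testing u = -2 gives 0, so (u + 2) is a factor.
Divide: u^3 - 2u^2 - 19u - 22 = (u + 2)(u^2 - 4u - 11).
Apply the quadratic formula to u^2 - 4u - 11 = 0: u = (4 +/- sqrt(60))/2, i.e. u ~= 5.873 or u ~= -1.873.

u = -2 or u = -1.873 or u = 5.873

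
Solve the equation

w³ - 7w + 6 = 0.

w = -3 or w = 1 or w = 2

Possible rational roots are divisors of 6. Testing w = 2 gives 0, so (w - 2) is a factor.
Divide: w³ - 7w + 6 = (w - 2)(w² + 2w - 3).
Factor the quadratic: w = 1 or w = -3.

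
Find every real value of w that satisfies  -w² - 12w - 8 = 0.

w = -11.2915 or w = -0.7085

Discriminant: (-12)² − 4·(-1)·(-8) = 112.
Quadratic formula: w = (12 ± √112) / (-2).
So w = -6 - 2·√(7) ≈ -11.2915 or w = -6 + 2·√(7) ≈ -0.7085.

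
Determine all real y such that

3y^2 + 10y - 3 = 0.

y = -3.6103 or y = 0.277

Discriminant: (10)^2 - 4*3*(-3) = 136.
Quadratic formula: y = (-10 +/- sqrt(136)) / 6.
So y = -5/3 + sqrt(34)/3 ~= 0.277 or y = -sqrt(34)/3 - 5/3 ~= -3.6103.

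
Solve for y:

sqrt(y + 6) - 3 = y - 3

Isolate the radical: sqrt(y + 6) = y.
Square both sides: y + 6 = (y)^2.
Expand and rearrange: y^2 - y - 6 = 0.
Solving gives y = 3 or y = -2.
Check each candidate in the original equation:
  y = 3: sqrt(9) = 3, while y = 3 — valid.
  y = -2: sqrt(4) = 2, while y = -2 — extraneous.

y = 3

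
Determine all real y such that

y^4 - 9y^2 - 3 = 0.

y = -3.0532 or y = 3.0532

Let u = y^2. The equation becomes u^2 - 9u - 3 = 0.
By the quadratic formula, u = 9/2 + sqrt(93)/2 or u = 9/2 - sqrt(93)/2.
y^2 = 9/2 + sqrt(93)/2 gives y = +/-sqrt(9/2 + sqrt(93)/2) ~= +/-3.0532.
y^2 = 9/2 - sqrt(93)/2 < 0 has no real solution.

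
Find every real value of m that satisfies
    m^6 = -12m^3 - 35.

Let u = m^3. The equation becomes u^2 + 12u + 35 = 0.
Factor: (u + 5)(u + 7) = 0, so u = -5 or u = -7.
m^3 = -5 gives m = -(5)^(1/3) ~= -1.71.
m^3 = -7 gives m = -(7)^(1/3) ~= -1.9129.

m = -1.9129 or m = -1.71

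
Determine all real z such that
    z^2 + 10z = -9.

z = -9 or z = -1

Bring every term to one side: z^2 + 10z + 9 = 0.
Factor: (z + 1)(z + 9) = 0.
So z = -1 or z = -9.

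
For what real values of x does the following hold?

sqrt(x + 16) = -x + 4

x = 0

Square both sides: x + 16 = (-x + 4)^2.
Expand and rearrange: x^2 - 9x = 0.
Solving gives x = 9 or x = 0.
Check each candidate in the original equation:
  x = 9: sqrt(25) = 5, while -x + 4 = -5 — extraneous.
  x = 0: sqrt(16) = 4, while -x + 4 = 4 — valid.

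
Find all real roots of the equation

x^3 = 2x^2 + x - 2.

x = -1 or x = 1 or x = 2

Rearrange: x^3 - 2x^2 - x + 2 = 0.
Possible rational roots are divisors of 2. Testing x = -1 gives 0, so (x + 1) is a factor.
Divide: x^3 - 2x^2 - x + 2 = (x + 1)(x^2 - 3x + 2).
Factor the quadratic: x = 2 or x = 1.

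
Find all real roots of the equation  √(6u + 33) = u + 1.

Square both sides: 6u + 33 = (u + 1)².
Expand and rearrange: u² - 4u - 32 = 0.
Solving gives u = 8 or u = -4.
Check each candidate in the original equation:
  u = 8: √(81) = 9, while u + 1 = 9 — valid.
  u = -4: √(9) = 3, while u + 1 = -3 — extraneous.

u = 8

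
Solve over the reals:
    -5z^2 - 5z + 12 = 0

Discriminant: (-5)^2 - 4*(-5)*12 = 265.
Quadratic formula: z = (5 +/- sqrt(265)) / (-10).
So z = -sqrt(265)/10 - 1/2 ~= -2.1279 or z = -1/2 + sqrt(265)/10 ~= 1.1279.

z = -2.1279 or z = 1.1279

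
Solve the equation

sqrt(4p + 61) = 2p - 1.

p = 5

Square both sides: 4p + 61 = (2p - 1)^2.
Expand and rearrange: 4p^2 - 8p - 60 = 0.
Solving gives p = 5 or p = -3.
Check each candidate in the original equation:
  p = 5: sqrt(81) = 9, while 2p - 1 = 9 — valid.
  p = -3: sqrt(49) = 7, while 2p - 1 = -7 — extraneous.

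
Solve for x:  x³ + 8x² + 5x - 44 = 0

Possible rational roots are divisors of -44. Testing x = -4 gives 0, so (x + 4) is a factor.
Divide: x³ + 8x² + 5x - 44 = (x + 4)(x² + 4x - 11).
Apply the quadratic formula to x² + 4x - 11 = 0: x = (-4 ± √60)/2, i.e. x ≈ 1.873 or x ≈ -5.873.

x = -5.873 or x = -4 or x = 1.873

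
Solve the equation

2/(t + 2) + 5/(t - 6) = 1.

t = -0.8443 or t = 11.8443

Multiply both sides by (t + 2)(t - 6):
2(t - 6) + 5(t + 2) = (t + 2)(t - 6).
Expand and collect terms: t^2 - 11t - 10 = 0.
By the quadratic formula, t = (11 +/- sqrt(161)) / 2, so t ~= 11.8443 or t ~= -0.8443.
Neither value makes a denominator zero (t != -2, t != 6), so both are valid.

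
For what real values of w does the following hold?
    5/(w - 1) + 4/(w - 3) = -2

w = -2.8117 or w = 2.3117

Multiply both sides by (w - 1)(w - 3):
5(w - 3) + 4(w - 1) = -2(w - 1)(w - 3).
Expand and collect terms: -2w^2 - w + 13 = 0.
By the quadratic formula, w = (1 +/- sqrt(105)) / -4, so w ~= -2.8117 or w ~= 2.3117.
Neither value makes a denominator zero (w != 1, w != 3), so both are valid.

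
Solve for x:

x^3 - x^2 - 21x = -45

Rearrange: x^3 - x^2 - 21x + 45 = 0.
Possible rational roots are divisors of 45. Testing x = -5 gives 0, so (x + 5) is a factor.
Divide: x^3 - x^2 - 21x + 45 = (x + 5)(x^2 - 6x + 9).
The quadratic has the repeated root x = 3.

x = -5 or x = 3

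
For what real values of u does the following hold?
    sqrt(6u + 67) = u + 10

Square both sides: 6u + 67 = (u + 10)^2.
Expand and rearrange: u^2 + 14u + 33 = 0.
Solving gives u = -3 or u = -11.
Check each candidate in the original equation:
  u = -3: sqrt(49) = 7, while u + 10 = 7 — valid.
  u = -11: sqrt(1) = 1, while u + 10 = -1 — extraneous.

u = -3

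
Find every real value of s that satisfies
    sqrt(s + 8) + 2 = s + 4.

s = 1

Isolate the radical: sqrt(s + 8) = s + 2.
Square both sides: s + 8 = (s + 2)^2.
Expand and rearrange: s^2 + 3s - 4 = 0.
Solving gives s = 1 or s = -4.
Check each candidate in the original equation:
  s = 1: sqrt(9) = 3, while s + 2 = 3 — valid.
  s = -4: sqrt(4) = 2, while s + 2 = -2 — extraneous.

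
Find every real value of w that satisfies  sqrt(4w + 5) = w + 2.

Square both sides: 4w + 5 = (w + 2)^2.
Expand and rearrange: w^2 - 1 = 0.
Solving gives w = 1 or w = -1.
Check each candidate in the original equation:
  w = 1: sqrt(9) = 3, while w + 2 = 3 — valid.
  w = -1: sqrt(1) = 1, while w + 2 = 1 — valid.

w = -1 or w = 1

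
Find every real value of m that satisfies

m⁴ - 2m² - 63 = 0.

Let u = m². The equation becomes u² - 2u - 63 = 0.
Factor: (u + 7)(u - 9) = 0, so u = -7 or u = 9.
m² = -7 < 0 has no real solution.
m² = 9 gives m = ±3.

m = -3 or m = 3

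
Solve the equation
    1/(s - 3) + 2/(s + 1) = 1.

s = 0.4384 or s = 4.5616

Multiply both sides by (s - 3)(s + 1):
(s + 1) + 2(s - 3) = (s - 3)(s + 1).
Expand and collect terms: s^2 - 5s + 2 = 0.
By the quadratic formula, s = (5 +/- sqrt(17)) / 2, so s ~= 4.5616 or s ~= 0.4384.
Neither value makes a denominator zero (s != 3, s != -1), so both are valid.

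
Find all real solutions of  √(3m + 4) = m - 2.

Square both sides: 3m + 4 = (m - 2)².
Expand and rearrange: m² - 7m = 0.
Solving gives m = 7 or m = 0.
Check each candidate in the original equation:
  m = 7: √(25) = 5, while m - 2 = 5 — valid.
  m = 0: √(4) = 2, while m - 2 = -2 — extraneous.

m = 7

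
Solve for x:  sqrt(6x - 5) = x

x = 1 or x = 5

Square both sides: 6x - 5 = (x)^2.
Expand and rearrange: x^2 - 6x + 5 = 0.
Solving gives x = 5 or x = 1.
Check each candidate in the original equation:
  x = 5: sqrt(25) = 5, while x = 5 — valid.
  x = 1: sqrt(1) = 1, while x = 1 — valid.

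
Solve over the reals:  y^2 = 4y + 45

y = -5 or y = 9

Bring every term to one side: y^2 - 4y - 45 = 0.
Factor: (y - 9)(y + 5) = 0.
So y = 9 or y = -5.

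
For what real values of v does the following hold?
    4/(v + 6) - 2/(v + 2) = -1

Multiply both sides by (v + 6)(v + 2):
4(v + 2) - 2(v + 6) = -(v + 6)(v + 2).
Expand and collect terms: -v^2 - 10v - 8 = 0.
By the quadratic formula, v = (10 +/- sqrt(68)) / -2, so v ~= -9.1231 or v ~= -0.8769.
Neither value makes a denominator zero (v != -6, v != -2), so both are valid.

v = -9.1231 or v = -0.8769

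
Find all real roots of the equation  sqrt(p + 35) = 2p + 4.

Square both sides: p + 35 = (2p + 4)^2.
Expand and rearrange: 4p^2 + 15p - 19 = 0.
Solving gives p = 1 or p = -4.75.
Check each candidate in the original equation:
  p = 1: sqrt(36) = 6, while 2p + 4 = 6 — valid.
  p = -4.75: sqrt(30.25) = 5.5, while 2p + 4 = -5.5 — extraneous.

p = 1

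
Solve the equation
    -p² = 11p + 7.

Rearrange to standard form: -p² - 11p - 7 = 0.
Discriminant: (-11)² − 4·(-1)·(-7) = 93.
Quadratic formula: p = (11 ± √93) / (-2).
So p = -11/2 - √(93)/2 ≈ -10.3218 or p = -11/2 + √(93)/2 ≈ -0.6782.

p = -10.3218 or p = -0.6782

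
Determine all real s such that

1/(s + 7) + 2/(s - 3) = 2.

s = -6.5474 or s = 4.0474

Multiply both sides by (s + 7)(s - 3):
(s - 3) + 2(s + 7) = 2(s + 7)(s - 3).
Expand and collect terms: 2s^2 + 5s - 53 = 0.
By the quadratic formula, s = (-5 +/- sqrt(449)) / 4, so s ~= 4.0474 or s ~= -6.5474.
Neither value makes a denominator zero (s != -7, s != 3), so both are valid.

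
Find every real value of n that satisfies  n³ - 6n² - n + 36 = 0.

Possible rational roots are divisors of 36. Testing n = 4 gives 0, so (n - 4) is a factor.
Divide: n³ - 6n² - n + 36 = (n - 4)(n² - 2n - 9).
Apply the quadratic formula to n² - 2n - 9 = 0: n = (2 ± √40)/2, i.e. n ≈ 4.1623 or n ≈ -2.1623.

n = -2.1623 or n = 4 or n = 4.1623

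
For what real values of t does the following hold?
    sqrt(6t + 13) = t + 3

Square both sides: 6t + 13 = (t + 3)^2.
Expand and rearrange: t^2 - 4 = 0.
Solving gives t = 2 or t = -2.
Check each candidate in the original equation:
  t = 2: sqrt(25) = 5, while t + 3 = 5 — valid.
  t = -2: sqrt(1) = 1, while t + 3 = 1 — valid.

t = -2 or t = 2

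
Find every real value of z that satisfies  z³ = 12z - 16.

Rearrange: z³ - 12z + 16 = 0.
Possible rational roots are divisors of 16. Testing z = -4 gives 0, so (z + 4) is a factor.
Divide: z³ - 12z + 16 = (z + 4)(z² - 4z + 4).
The quadratic has the repeated root z = 2.

z = -4 or z = 2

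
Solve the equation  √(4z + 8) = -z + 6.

Square both sides: 4z + 8 = (-z + 6)².
Expand and rearrange: z² - 16z + 28 = 0.
Solving gives z = 14 or z = 2.
Check each candidate in the original equation:
  z = 14: √(64) = 8, while -z + 6 = -8 — extraneous.
  z = 2: √(16) = 4, while -z + 6 = 4 — valid.

z = 2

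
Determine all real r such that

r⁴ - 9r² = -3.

r = -2.9417 or r = -0.5888 or r = 0.5888 or r = 2.9417

Let u = r². The equation becomes u² - 9u + 3 = 0.
By the quadratic formula, u = √(69)/2 + 9/2 or u = 9/2 - √(69)/2.
r² = √(69)/2 + 9/2 gives r = ±√(√(69)/2 + 9/2) ≈ ±2.9417.
r² = 9/2 - √(69)/2 gives r = ±√(9/2 - √(69)/2) ≈ ±0.5888.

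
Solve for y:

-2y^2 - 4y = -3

Rearrange to standard form: -2y^2 - 4y + 3 = 0.
Discriminant: (-4)^2 - 4*(-2)*3 = 40.
Quadratic formula: y = (4 +/- sqrt(40)) / (-4).
So y = -sqrt(10)/2 - 1 ~= -2.5811 or y = -1 + sqrt(10)/2 ~= 0.5811.

y = -2.5811 or y = 0.5811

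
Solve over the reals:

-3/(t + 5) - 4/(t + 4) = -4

Multiply both sides by (t + 5)(t + 4):
-3(t + 4) - 4(t + 5) = -4(t + 5)(t + 4).
Expand and collect terms: -4t² - 29t - 48 = 0.
By the quadratic formula, t = (29 ± √73) / -8, so t ≈ -4.693 or t ≈ -2.557.
Neither value makes a denominator zero (t ≠ -5, t ≠ -4), so both are valid.

t = -4.693 or t = -2.557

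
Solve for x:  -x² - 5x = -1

x = -5.1926 or x = 0.1926

Rearrange to standard form: -x² - 5x + 1 = 0.
Discriminant: (-5)² − 4·(-1)·1 = 29.
Quadratic formula: x = (5 ± √29) / (-2).
So x = -√(29)/2 - 5/2 ≈ -5.1926 or x = -5/2 + √(29)/2 ≈ 0.1926.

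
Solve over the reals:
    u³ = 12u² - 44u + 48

u = 2 or u = 4 or u = 6

Rearrange: u³ - 12u² + 44u - 48 = 0.
Possible rational roots are divisors of -48. Testing u = 4 gives 0, so (u - 4) is a factor.
Divide: u³ - 12u² + 44u - 48 = (u - 4)(u² - 8u + 12).
Factor the quadratic: u = 6 or u = 2.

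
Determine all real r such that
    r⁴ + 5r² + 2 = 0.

No real solutions.

Let u = r². The equation becomes u² + 5u + 2 = 0.
By the quadratic formula, u = -5/2 + √(17)/2 or u = -5/2 - √(17)/2.
r² = -5/2 + √(17)/2 < 0 has no real solution.
r² = -5/2 - √(17)/2 < 0 has no real solution.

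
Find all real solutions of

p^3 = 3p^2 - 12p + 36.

Rearrange: p^3 - 3p^2 + 12p - 36 = 0.
Possible rational roots are divisors of -36. Testing p = 3 gives 0, so (p - 3) is a factor.
Divide: p^3 - 3p^2 + 12p - 36 = (p - 3)(p^2 + 12).
The quadratic p^2 + 12 has discriminant -48 < 0, so no further real roots.

p = 3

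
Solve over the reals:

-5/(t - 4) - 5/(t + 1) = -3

t = 0.162 or t = 6.1713

Multiply both sides by (t - 4)(t + 1):
-5(t + 1) - 5(t - 4) = -3(t - 4)(t + 1).
Expand and collect terms: -3t^2 + 19t - 3 = 0.
By the quadratic formula, t = (-19 +/- sqrt(325)) / -6, so t ~= 0.162 or t ~= 6.1713.
Neither value makes a denominator zero (t != 4, t != -1), so both are valid.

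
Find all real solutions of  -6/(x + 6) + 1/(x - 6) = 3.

x = -7.9533 or x = 6.2867

Multiply both sides by (x + 6)(x - 6):
-6(x - 6) + (x + 6) = 3(x + 6)(x - 6).
Expand and collect terms: 3x^2 + 5x - 150 = 0.
By the quadratic formula, x = (-5 +/- sqrt(1825)) / 6, so x ~= 6.2867 or x ~= -7.9533.
Neither value makes a denominator zero (x != -6, x != 6), so both are valid.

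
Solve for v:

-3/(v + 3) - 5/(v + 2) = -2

v = -2.6794 or v = 1.6794

Multiply both sides by (v + 3)(v + 2):
-3(v + 2) - 5(v + 3) = -2(v + 3)(v + 2).
Expand and collect terms: -2v^2 - 2v + 9 = 0.
By the quadratic formula, v = (2 +/- sqrt(76)) / -4, so v ~= -2.6794 or v ~= 1.6794.
Neither value makes a denominator zero (v != -3, v != -2), so both are valid.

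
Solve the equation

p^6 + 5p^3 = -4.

Let u = p^3. The equation becomes u^2 + 5u + 4 = 0.
Factor: (u + 4)(u + 1) = 0, so u = -4 or u = -1.
p^3 = -4 gives p = -(4)^(1/3) ~= -1.5874.
p^3 = -1 gives p = -1.

p = -1.5874 or p = -1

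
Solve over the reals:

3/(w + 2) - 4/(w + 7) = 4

Multiply both sides by (w + 2)(w + 7):
3(w + 7) - 4(w + 2) = 4(w + 2)(w + 7).
Expand and collect terms: 4w^2 + 37w + 43 = 0.
By the quadratic formula, w = (-37 +/- sqrt(681)) / 8, so w ~= -1.363 or w ~= -7.887.
Neither value makes a denominator zero (w != -2, w != -7), so both are valid.

w = -7.887 or w = -1.363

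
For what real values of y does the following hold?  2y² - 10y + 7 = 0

Discriminant: (-10)² − 4·2·7 = 44.
Quadratic formula: y = (10 ± √44) / 4.
So y = √(11)/2 + 5/2 ≈ 4.1583 or y = 5/2 - √(11)/2 ≈ 0.8417.

y = 0.8417 or y = 4.1583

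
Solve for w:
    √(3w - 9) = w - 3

w = 3 or w = 6

Square both sides: 3w - 9 = (w - 3)².
Expand and rearrange: w² - 9w + 18 = 0.
Solving gives w = 6 or w = 3.
Check each candidate in the original equation:
  w = 6: √(9) = 3, while w - 3 = 3 — valid.
  w = 3: √(0) = 0, while w - 3 = 0 — valid.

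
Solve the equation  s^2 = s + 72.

Bring every term to one side: s^2 - s - 72 = 0.
Factor: (s - 9)(s + 8) = 0.
So s = 9 or s = -8.

s = -8 or s = 9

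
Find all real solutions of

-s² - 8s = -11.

Rearrange to standard form: -s² - 8s + 11 = 0.
Discriminant: (-8)² − 4·(-1)·11 = 108.
Quadratic formula: s = (8 ± √108) / (-2).
So s = -3·√(3) - 4 ≈ -9.1962 or s = -4 + 3·√(3) ≈ 1.1962.

s = -9.1962 or s = 1.1962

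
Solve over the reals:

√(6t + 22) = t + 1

Square both sides: 6t + 22 = (t + 1)².
Expand and rearrange: t² - 4t - 21 = 0.
Solving gives t = 7 or t = -3.
Check each candidate in the original equation:
  t = 7: √(64) = 8, while t + 1 = 8 — valid.
  t = -3: √(4) = 2, while t + 1 = -2 — extraneous.

t = 7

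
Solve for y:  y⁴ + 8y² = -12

No real solutions.

Let u = y². The equation becomes u² + 8u + 12 = 0.
Factor: (u + 6)(u + 2) = 0, so u = -6 or u = -2.
y² = -6 < 0 has no real solution.
y² = -2 < 0 has no real solution.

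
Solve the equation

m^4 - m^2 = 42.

m = -2.6458 or m = 2.6458

Let u = m^2. The equation becomes u^2 - u - 42 = 0.
Factor: (u + 6)(u - 7) = 0, so u = -6 or u = 7.
m^2 = -6 < 0 has no real solution.
m^2 = 7 gives m = +/-sqrt(7) ~= +/-2.6458.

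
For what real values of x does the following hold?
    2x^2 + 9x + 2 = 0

x = -4.2656 or x = -0.2344

Discriminant: (9)^2 - 4*2*2 = 65.
Quadratic formula: x = (-9 +/- sqrt(65)) / 4.
So x = -9/4 + sqrt(65)/4 ~= -0.2344 or x = -9/4 - sqrt(65)/4 ~= -4.2656.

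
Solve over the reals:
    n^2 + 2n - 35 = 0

Factor: (n - 5)(n + 7) = 0.
So n = 5 or n = -7.

n = -7 or n = 5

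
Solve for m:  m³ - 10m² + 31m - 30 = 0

Possible rational roots are divisors of -30. Testing m = 3 gives 0, so (m - 3) is a factor.
Divide: m³ - 10m² + 31m - 30 = (m - 3)(m² - 7m + 10).
Factor the quadratic: m = 5 or m = 2.

m = 2 or m = 3 or m = 5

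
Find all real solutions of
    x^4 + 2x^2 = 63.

x = -2.6458 or x = 2.6458

Let u = x^2. The equation becomes u^2 + 2u - 63 = 0.
Factor: (u + 9)(u - 7) = 0, so u = -9 or u = 7.
x^2 = -9 < 0 has no real solution.
x^2 = 7 gives x = +/-sqrt(7) ~= +/-2.6458.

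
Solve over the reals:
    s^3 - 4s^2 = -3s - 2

Rearrange: s^3 - 4s^2 + 3s + 2 = 0.
Possible rational roots are divisors of 2. Testing s = 2 gives 0, so (s - 2) is a factor.
Divide: s^3 - 4s^2 + 3s + 2 = (s - 2)(s^2 - 2s - 1).
Apply the quadratic formula to s^2 - 2s - 1 = 0: s = (2 +/- sqrt(8))/2, i.e. s ~= 2.4142 or s ~= -0.4142.

s = -0.4142 or s = 2 or s = 2.4142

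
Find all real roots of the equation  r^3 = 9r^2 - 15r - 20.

Rearrange: r^3 - 9r^2 + 15r + 20 = 0.
Possible rational roots are divisors of 20. Testing r = 4 gives 0, so (r - 4) is a factor.
Divide: r^3 - 9r^2 + 15r + 20 = (r - 4)(r^2 - 5r - 5).
Apply the quadratic formula to r^2 - 5r - 5 = 0: r = (5 +/- sqrt(45))/2, i.e. r ~= 5.8541 or r ~= -0.8541.

r = -0.8541 or r = 4 or r = 5.8541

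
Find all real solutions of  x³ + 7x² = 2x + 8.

Rearrange: x³ + 7x² - 2x - 8 = 0.
Possible rational roots are divisors of -8. Testing x = -1 gives 0, so (x + 1) is a factor.
Divide: x³ + 7x² - 2x - 8 = (x + 1)(x² + 6x - 8).
Apply the quadratic formula to x² + 6x - 8 = 0: x = (-6 ± √68)/2, i.e. x ≈ 1.1231 or x ≈ -7.1231.

x = -7.1231 or x = -1 or x = 1.1231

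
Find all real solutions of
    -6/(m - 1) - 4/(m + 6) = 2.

m = -8.873 or m = -1.127

Multiply both sides by (m - 1)(m + 6):
-6(m + 6) - 4(m - 1) = 2(m - 1)(m + 6).
Expand and collect terms: 2m^2 + 20m + 20 = 0.
By the quadratic formula, m = (-20 +/- sqrt(240)) / 4, so m ~= -1.127 or m ~= -8.873.
Neither value makes a denominator zero (m != 1, m != -6), so both are valid.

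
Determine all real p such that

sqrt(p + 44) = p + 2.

p = 5

Square both sides: p + 44 = (p + 2)^2.
Expand and rearrange: p^2 + 3p - 40 = 0.
Solving gives p = 5 or p = -8.
Check each candidate in the original equation:
  p = 5: sqrt(49) = 7, while p + 2 = 7 — valid.
  p = -8: sqrt(36) = 6, while p + 2 = -6 — extraneous.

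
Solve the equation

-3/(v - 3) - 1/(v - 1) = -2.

Multiply both sides by (v - 3)(v - 1):
-3(v - 1) - (v - 3) = -2(v - 3)(v - 1).
Expand and collect terms: -2v^2 + 12v - 12 = 0.
By the quadratic formula, v = (-12 +/- sqrt(48)) / -4, so v ~= 1.2679 or v ~= 4.7321.
Neither value makes a denominator zero (v != 3, v != 1), so both are valid.

v = 1.2679 or v = 4.7321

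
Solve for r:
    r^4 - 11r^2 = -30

Let u = r^2. The equation becomes u^2 - 11u + 30 = 0.
Factor: (u - 5)(u - 6) = 0, so u = 5 or u = 6.
r^2 = 5 gives r = +/-sqrt(5) ~= +/-2.2361.
r^2 = 6 gives r = +/-sqrt(6) ~= +/-2.4495.

r = -2.4495 or r = -2.2361 or r = 2.2361 or r = 2.4495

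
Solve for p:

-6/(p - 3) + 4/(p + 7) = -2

p = -8.5887 or p = 5.5887

Multiply both sides by (p - 3)(p + 7):
-6(p + 7) + 4(p - 3) = -2(p - 3)(p + 7).
Expand and collect terms: -2p² - 6p + 96 = 0.
By the quadratic formula, p = (6 ± √804) / -4, so p ≈ -8.5887 or p ≈ 5.5887.
Neither value makes a denominator zero (p ≠ 3, p ≠ -7), so both are valid.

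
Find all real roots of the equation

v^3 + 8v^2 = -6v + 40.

v = -5.7417 or v = -4 or v = 1.7417

Rearrange: v^3 + 8v^2 + 6v - 40 = 0.
Possible rational roots are divisors of -40. Testing v = -4 gives 0, so (v + 4) is a factor.
Divide: v^3 + 8v^2 + 6v - 40 = (v + 4)(v^2 + 4v - 10).
Apply the quadratic formula to v^2 + 4v - 10 = 0: v = (-4 +/- sqrt(56))/2, i.e. v ~= 1.7417 or v ~= -5.7417.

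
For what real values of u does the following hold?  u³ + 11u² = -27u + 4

u = -7.1401 or u = -4 or u = 0.1401

Rearrange: u³ + 11u² + 27u - 4 = 0.
Possible rational roots are divisors of -4. Testing u = -4 gives 0, so (u + 4) is a factor.
Divide: u³ + 11u² + 27u - 4 = (u + 4)(u² + 7u - 1).
Apply the quadratic formula to u² + 7u - 1 = 0: u = (-7 ± √53)/2, i.e. u ≈ 0.1401 or u ≈ -7.1401.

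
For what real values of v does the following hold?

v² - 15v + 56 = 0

Factor: (v - 7)(v - 8) = 0.
So v = 7 or v = 8.

v = 7 or v = 8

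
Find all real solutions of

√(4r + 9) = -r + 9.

Square both sides: 4r + 9 = (-r + 9)².
Expand and rearrange: r² - 22r + 72 = 0.
Solving gives r = 18 or r = 4.
Check each candidate in the original equation:
  r = 18: √(81) = 9, while -r + 9 = -9 — extraneous.
  r = 4: √(25) = 5, while -r + 9 = 5 — valid.

r = 4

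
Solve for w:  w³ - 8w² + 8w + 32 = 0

Possible rational roots are divisors of 32. Testing w = 4 gives 0, so (w - 4) is a factor.
Divide: w³ - 8w² + 8w + 32 = (w - 4)(w² - 4w - 8).
Apply the quadratic formula to w² - 4w - 8 = 0: w = (4 ± √48)/2, i.e. w ≈ 5.4641 or w ≈ -1.4641.

w = -1.4641 or w = 4 or w = 5.4641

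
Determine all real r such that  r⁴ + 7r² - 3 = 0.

Let u = r². The equation becomes u² + 7u - 3 = 0.
By the quadratic formula, u = -7/2 + √(61)/2 or u = -√(61)/2 - 7/2.
r² = -7/2 + √(61)/2 gives r = ±√(-7/2 + √(61)/2) ≈ ±0.6365.
r² = -√(61)/2 - 7/2 < 0 has no real solution.

r = -0.6365 or r = 0.6365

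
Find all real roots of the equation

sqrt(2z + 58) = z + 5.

z = 3

Square both sides: 2z + 58 = (z + 5)^2.
Expand and rearrange: z^2 + 8z - 33 = 0.
Solving gives z = 3 or z = -11.
Check each candidate in the original equation:
  z = 3: sqrt(64) = 8, while z + 5 = 8 — valid.
  z = -11: sqrt(36) = 6, while z + 5 = -6 — extraneous.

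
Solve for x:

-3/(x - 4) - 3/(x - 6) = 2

Multiply both sides by (x - 4)(x - 6):
-3(x - 6) - 3(x - 4) = 2(x - 4)(x - 6).
Expand and collect terms: 2x^2 - 14x + 18 = 0.
By the quadratic formula, x = (14 +/- sqrt(52)) / 4, so x ~= 5.3028 or x ~= 1.6972.
Neither value makes a denominator zero (x != 4, x != 6), so both are valid.

x = 1.6972 or x = 5.3028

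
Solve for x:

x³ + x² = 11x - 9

x = -4.1623 or x = 1 or x = 2.1623

Rearrange: x³ + x² - 11x + 9 = 0.
Possible rational roots are divisors of 9. Testing x = 1 gives 0, so (x - 1) is a factor.
Divide: x³ + x² - 11x + 9 = (x - 1)(x² + 2x - 9).
Apply the quadratic formula to x² + 2x - 9 = 0: x = (-2 ± √40)/2, i.e. x ≈ 2.1623 or x ≈ -4.1623.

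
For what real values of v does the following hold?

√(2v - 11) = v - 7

Square both sides: 2v - 11 = (v - 7)².
Expand and rearrange: v² - 16v + 60 = 0.
Solving gives v = 10 or v = 6.
Check each candidate in the original equation:
  v = 10: √(9) = 3, while v - 7 = 3 — valid.
  v = 6: √(1) = 1, while v - 7 = -1 — extraneous.

v = 10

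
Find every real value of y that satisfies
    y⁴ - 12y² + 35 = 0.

y = -2.6458 or y = -2.2361 or y = 2.2361 or y = 2.6458

Let u = y². The equation becomes u² - 12u + 35 = 0.
Factor: (u - 5)(u - 7) = 0, so u = 5 or u = 7.
y² = 5 gives y = ±√(5) ≈ ±2.2361.
y² = 7 gives y = ±√(7) ≈ ±2.6458.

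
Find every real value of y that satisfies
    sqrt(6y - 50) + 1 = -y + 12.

Isolate the radical: sqrt(6y - 50) = -y + 11.
Square both sides: 6y - 50 = (-y + 11)^2.
Expand and rearrange: y^2 - 28y + 171 = 0.
Solving gives y = 19 or y = 9.
Check each candidate in the original equation:
  y = 19: sqrt(64) = 8, while -y + 11 = -8 — extraneous.
  y = 9: sqrt(4) = 2, while -y + 11 = 2 — valid.

y = 9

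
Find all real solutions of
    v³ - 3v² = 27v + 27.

Rearrange: v³ - 3v² - 27v - 27 = 0.
Possible rational roots are divisors of -27. Testing v = -3 gives 0, so (v + 3) is a factor.
Divide: v³ - 3v² - 27v - 27 = (v + 3)(v² - 6v - 9).
Apply the quadratic formula to v² - 6v - 9 = 0: v = (6 ± √72)/2, i.e. v ≈ 7.2426 or v ≈ -1.2426.

v = -3 or v = -1.2426 or v = 7.2426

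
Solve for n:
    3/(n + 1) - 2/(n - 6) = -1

n = -3.4772 or n = 7.4772

Multiply both sides by (n + 1)(n - 6):
3(n - 6) - 2(n + 1) = -(n + 1)(n - 6).
Expand and collect terms: -n² + 4n + 26 = 0.
By the quadratic formula, n = (-4 ± √120) / -2, so n ≈ -3.4772 or n ≈ 7.4772.
Neither value makes a denominator zero (n ≠ -1, n ≠ 6), so both are valid.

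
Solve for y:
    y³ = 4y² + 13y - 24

Rearrange: y³ - 4y² - 13y + 24 = 0.
Possible rational roots are divisors of 24. Testing y = -3 gives 0, so (y + 3) is a factor.
Divide: y³ - 4y² - 13y + 24 = (y + 3)(y² - 7y + 8).
Apply the quadratic formula to y² - 7y + 8 = 0: y = (7 ± √17)/2, i.e. y ≈ 5.5616 or y ≈ 1.4384.

y = -3 or y = 1.4384 or y = 5.5616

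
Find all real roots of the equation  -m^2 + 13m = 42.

Bring every term to one side: -m^2 + 13m - 42 = 0.
Factor: -1(m - 6)(m - 7) = 0.
So m = 6 or m = 7.

m = 6 or m = 7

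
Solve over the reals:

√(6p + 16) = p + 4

p = -2 or p = 0

Square both sides: 6p + 16 = (p + 4)².
Expand and rearrange: p² + 2p = 0.
Solving gives p = 0 or p = -2.
Check each candidate in the original equation:
  p = 0: √(16) = 4, while p + 4 = 4 — valid.
  p = -2: √(4) = 2, while p + 4 = 2 — valid.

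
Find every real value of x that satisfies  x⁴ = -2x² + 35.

x = -2.2361 or x = 2.2361

Let u = x². The equation becomes u² + 2u - 35 = 0.
Factor: (u + 7)(u - 5) = 0, so u = -7 or u = 5.
x² = -7 < 0 has no real solution.
x² = 5 gives x = ±√(5) ≈ ±2.2361.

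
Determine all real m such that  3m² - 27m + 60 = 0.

m = 4 or m = 5

Factor: 3(m - 4)(m - 5) = 0.
So m = 4 or m = 5.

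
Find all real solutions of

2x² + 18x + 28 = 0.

Factor: 2(x + 7)(x + 2) = 0.
So x = -7 or x = -2.

x = -7 or x = -2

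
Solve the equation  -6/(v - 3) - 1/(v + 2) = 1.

Multiply both sides by (v - 3)(v + 2):
-6(v + 2) - (v - 3) = (v - 3)(v + 2).
Expand and collect terms: v^2 + 6v + 3 = 0.
By the quadratic formula, v = (-6 +/- sqrt(24)) / 2, so v ~= -0.5505 or v ~= -5.4495.
Neither value makes a denominator zero (v != 3, v != -2), so both are valid.

v = -5.4495 or v = -0.5505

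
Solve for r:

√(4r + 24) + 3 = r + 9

r = -6 or r = -2

Isolate the radical: √(4r + 24) = r + 6.
Square both sides: 4r + 24 = (r + 6)².
Expand and rearrange: r² + 8r + 12 = 0.
Solving gives r = -2 or r = -6.
Check each candidate in the original equation:
  r = -2: √(16) = 4, while r + 6 = 4 — valid.
  r = -6: √(0) = 0, while r + 6 = 0 — valid.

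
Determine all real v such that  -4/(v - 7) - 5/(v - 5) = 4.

v = 3.2889 or v = 6.4611

Multiply both sides by (v - 7)(v - 5):
-4(v - 5) - 5(v - 7) = 4(v - 7)(v - 5).
Expand and collect terms: 4v² - 39v + 85 = 0.
By the quadratic formula, v = (39 ± √161) / 8, so v ≈ 6.4611 or v ≈ 3.2889.
Neither value makes a denominator zero (v ≠ 7, v ≠ 5), so both are valid.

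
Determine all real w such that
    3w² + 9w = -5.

w = -2.2638 or w = -0.7362

Rearrange to standard form: 3w² + 9w + 5 = 0.
Discriminant: (9)² − 4·3·5 = 21.
Quadratic formula: w = (-9 ± √21) / 6.
So w = -3/2 + √(21)/6 ≈ -0.7362 or w = -3/2 - √(21)/6 ≈ -2.2638.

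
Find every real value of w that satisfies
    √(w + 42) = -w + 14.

w = 7

Square both sides: w + 42 = (-w + 14)².
Expand and rearrange: w² - 29w + 154 = 0.
Solving gives w = 22 or w = 7.
Check each candidate in the original equation:
  w = 22: √(64) = 8, while -w + 14 = -8 — extraneous.
  w = 7: √(49) = 7, while -w + 14 = 7 — valid.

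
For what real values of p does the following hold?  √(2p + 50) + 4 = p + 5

p = 7

Isolate the radical: √(2p + 50) = p + 1.
Square both sides: 2p + 50 = (p + 1)².
Expand and rearrange: p² - 49 = 0.
Solving gives p = 7 or p = -7.
Check each candidate in the original equation:
  p = 7: √(64) = 8, while p + 1 = 8 — valid.
  p = -7: √(36) = 6, while p + 1 = -6 — extraneous.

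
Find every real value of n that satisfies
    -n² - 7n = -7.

Rearrange to standard form: -n² - 7n + 7 = 0.
Discriminant: (-7)² − 4·(-1)·7 = 77.
Quadratic formula: n = (7 ± √77) / (-2).
So n = -√(77)/2 - 7/2 ≈ -7.8875 or n = -7/2 + √(77)/2 ≈ 0.8875.

n = -7.8875 or n = 0.8875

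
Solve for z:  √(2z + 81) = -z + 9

z = 0

Square both sides: 2z + 81 = (-z + 9)².
Expand and rearrange: z² - 20z = 0.
Solving gives z = 20 or z = 0.
Check each candidate in the original equation:
  z = 20: √(121) = 11, while -z + 9 = -11 — extraneous.
  z = 0: √(81) = 9, while -z + 9 = 9 — valid.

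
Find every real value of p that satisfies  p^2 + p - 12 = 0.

p = -4 or p = 3

Factor: (p - 3)(p + 4) = 0.
So p = 3 or p = -4.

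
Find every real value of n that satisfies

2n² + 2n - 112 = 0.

n = -8 or n = 7

Factor: 2(n - 7)(n + 8) = 0.
So n = 7 or n = -8.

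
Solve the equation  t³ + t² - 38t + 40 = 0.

Possible rational roots are divisors of 40. Testing t = 5 gives 0, so (t - 5) is a factor.
Divide: t³ + t² - 38t + 40 = (t - 5)(t² + 6t - 8).
Apply the quadratic formula to t² + 6t - 8 = 0: t = (-6 ± √68)/2, i.e. t ≈ 1.1231 or t ≈ -7.1231.

t = -7.1231 or t = 1.1231 or t = 5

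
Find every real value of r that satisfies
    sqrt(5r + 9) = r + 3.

r = -1 or r = 0

Square both sides: 5r + 9 = (r + 3)^2.
Expand and rearrange: r^2 + r = 0.
Solving gives r = 0 or r = -1.
Check each candidate in the original equation:
  r = 0: sqrt(9) = 3, while r + 3 = 3 — valid.
  r = -1: sqrt(4) = 2, while r + 3 = 2 — valid.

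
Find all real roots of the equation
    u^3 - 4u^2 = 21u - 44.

Rearrange: u^3 - 4u^2 - 21u + 44 = 0.
Possible rational roots are divisors of 44. Testing u = -4 gives 0, so (u + 4) is a factor.
Divide: u^3 - 4u^2 - 21u + 44 = (u + 4)(u^2 - 8u + 11).
Apply the quadratic formula to u^2 - 8u + 11 = 0: u = (8 +/- sqrt(20))/2, i.e. u ~= 6.2361 or u ~= 1.7639.

u = -4 or u = 1.7639 or u = 6.2361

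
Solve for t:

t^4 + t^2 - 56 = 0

t = -2.6458 or t = 2.6458

Let u = t^2. The equation becomes u^2 + u - 56 = 0.
Factor: (u - 7)(u + 8) = 0, so u = 7 or u = -8.
t^2 = 7 gives t = +/-sqrt(7) ~= +/-2.6458.
t^2 = -8 < 0 has no real solution.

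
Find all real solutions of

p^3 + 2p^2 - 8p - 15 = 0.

p = -3 or p = -1.7913 or p = 2.7913

Possible rational roots are divisors of -15. Testing p = -3 gives 0, so (p + 3) is a factor.
Divide: p^3 + 2p^2 - 8p - 15 = (p + 3)(p^2 - p - 5).
Apply the quadratic formula to p^2 - p - 5 = 0: p = (1 +/- sqrt(21))/2, i.e. p ~= 2.7913 or p ~= -1.7913.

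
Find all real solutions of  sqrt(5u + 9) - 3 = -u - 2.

u = -1

Isolate the radical: sqrt(5u + 9) = -u + 1.
Square both sides: 5u + 9 = (-u + 1)^2.
Expand and rearrange: u^2 - 7u - 8 = 0.
Solving gives u = 8 or u = -1.
Check each candidate in the original equation:
  u = 8: sqrt(49) = 7, while -u + 1 = -7 — extraneous.
  u = -1: sqrt(4) = 2, while -u + 1 = 2 — valid.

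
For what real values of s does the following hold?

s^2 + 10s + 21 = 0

Factor: (s + 3)(s + 7) = 0.
So s = -3 or s = -7.

s = -7 or s = -3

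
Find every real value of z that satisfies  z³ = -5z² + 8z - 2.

Rearrange: z³ + 5z² - 8z + 2 = 0.
Possible rational roots are divisors of 2. Testing z = 1 gives 0, so (z - 1) is a factor.
Divide: z³ + 5z² - 8z + 2 = (z - 1)(z² + 6z - 2).
Apply the quadratic formula to z² + 6z - 2 = 0: z = (-6 ± √44)/2, i.e. z ≈ 0.3166 or z ≈ -6.3166.

z = -6.3166 or z = 0.3166 or z = 1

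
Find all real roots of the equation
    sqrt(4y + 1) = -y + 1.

y = 0

Square both sides: 4y + 1 = (-y + 1)^2.
Expand and rearrange: y^2 - 6y = 0.
Solving gives y = 6 or y = 0.
Check each candidate in the original equation:
  y = 6: sqrt(25) = 5, while -y + 1 = -5 — extraneous.
  y = 0: sqrt(1) = 1, while -y + 1 = 1 — valid.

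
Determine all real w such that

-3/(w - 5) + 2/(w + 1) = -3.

w = -1.5787 or w = 5.912

Multiply both sides by (w - 5)(w + 1):
-3(w + 1) + 2(w - 5) = -3(w - 5)(w + 1).
Expand and collect terms: -3w^2 + 13w + 28 = 0.
By the quadratic formula, w = (-13 +/- sqrt(505)) / -6, so w ~= -1.5787 or w ~= 5.912.
Neither value makes a denominator zero (w != 5, w != -1), so both are valid.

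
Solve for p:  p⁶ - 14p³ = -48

Let u = p³. The equation becomes u² - 14u + 48 = 0.
Factor: (u - 6)(u - 8) = 0, so u = 6 or u = 8.
p³ = 6 gives p = ∛(6) ≈ 1.8171.
p³ = 8 gives p = 2.

p = 1.8171 or p = 2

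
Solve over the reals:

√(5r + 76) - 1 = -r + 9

Isolate the radical: √(5r + 76) = -r + 10.
Square both sides: 5r + 76 = (-r + 10)².
Expand and rearrange: r² - 25r + 24 = 0.
Solving gives r = 24 or r = 1.
Check each candidate in the original equation:
  r = 24: √(196) = 14, while -r + 10 = -14 — extraneous.
  r = 1: √(81) = 9, while -r + 10 = 9 — valid.

r = 1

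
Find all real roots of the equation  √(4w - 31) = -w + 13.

w = 10

Square both sides: 4w - 31 = (-w + 13)².
Expand and rearrange: w² - 30w + 200 = 0.
Solving gives w = 20 or w = 10.
Check each candidate in the original equation:
  w = 20: √(49) = 7, while -w + 13 = -7 — extraneous.
  w = 10: √(9) = 3, while -w + 13 = 3 — valid.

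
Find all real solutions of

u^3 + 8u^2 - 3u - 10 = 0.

Possible rational roots are divisors of -10. Testing u = -1 gives 0, so (u + 1) is a factor.
Divide: u^3 + 8u^2 - 3u - 10 = (u + 1)(u^2 + 7u - 10).
Apply the quadratic formula to u^2 + 7u - 10 = 0: u = (-7 +/- sqrt(89))/2, i.e. u ~= 1.217 or u ~= -8.217.

u = -8.217 or u = -1 or u = 1.217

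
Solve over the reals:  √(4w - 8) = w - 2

Square both sides: 4w - 8 = (w - 2)².
Expand and rearrange: w² - 8w + 12 = 0.
Solving gives w = 6 or w = 2.
Check each candidate in the original equation:
  w = 6: √(16) = 4, while w - 2 = 4 — valid.
  w = 2: √(0) = 0, while w - 2 = 0 — valid.

w = 2 or w = 6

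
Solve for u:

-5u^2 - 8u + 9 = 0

u = -2.362 or u = 0.762

Discriminant: (-8)^2 - 4*(-5)*9 = 244.
Quadratic formula: u = (8 +/- sqrt(244)) / (-10).
So u = -sqrt(61)/5 - 4/5 ~= -2.362 or u = -4/5 + sqrt(61)/5 ~= 0.762.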